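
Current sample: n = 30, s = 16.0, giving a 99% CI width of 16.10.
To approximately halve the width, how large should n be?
n ≈ 120

CI width ∝ 1/√n
To reduce width by factor 2, need √n to grow by 2 → need 2² = 4 times as many samples.

Current: n = 30, width = 16.10
New: n = 120, width ≈ 7.65

Width reduced by factor of 16.10/7.65 = 2.10.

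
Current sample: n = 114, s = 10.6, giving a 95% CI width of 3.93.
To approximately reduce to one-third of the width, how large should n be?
n ≈ 1026

CI width ∝ 1/√n
To reduce width by factor 3, need √n to grow by 3 → need 3² = 9 times as many samples.

Current: n = 114, width = 3.93
New: n = 1026, width ≈ 1.30

Width reduced by factor of 3.93/1.30 = 3.02.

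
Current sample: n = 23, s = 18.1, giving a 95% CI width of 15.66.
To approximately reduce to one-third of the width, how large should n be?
n ≈ 207

CI width ∝ 1/√n
To reduce width by factor 3, need √n to grow by 3 → need 3² = 9 times as many samples.

Current: n = 23, width = 15.66
New: n = 207, width ≈ 4.96

Width reduced by factor of 15.66/4.96 = 3.16.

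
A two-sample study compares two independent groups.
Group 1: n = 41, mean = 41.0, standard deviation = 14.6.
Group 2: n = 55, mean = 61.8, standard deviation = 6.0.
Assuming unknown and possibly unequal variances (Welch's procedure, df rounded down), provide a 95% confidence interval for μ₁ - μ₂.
(-25.66, -15.94)

Difference: x̄₁ - x̄₂ = -20.80
SE = √(s₁²/n₁ + s₂²/n₂) = √(14.6²/41 + 6.0²/55) = 2.4194
df = 50.12 → 50 (Welch–Satterthwaite, rounded down)
t* = 2.009

CI: -20.80 ± 2.009 · 2.4194 = -20.80 ± 4.86 = (-25.66, -15.94)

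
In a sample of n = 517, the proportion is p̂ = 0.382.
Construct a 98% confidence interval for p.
(0.332, 0.432)

Proportion CI:
SE = √(p̂(1-p̂)/n) = √(0.382 · 0.618 / 517) = 0.02137

z* = 2.326
Margin = z* · SE = 2.326 · 0.02137 = 0.0497

CI: 0.382 ± 0.0497 = (0.332, 0.432)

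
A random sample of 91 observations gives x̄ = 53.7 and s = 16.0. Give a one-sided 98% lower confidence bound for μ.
μ ≥ 50.20

Lower bound (one-sided):
t* = 2.084 (one-sided for 98%)
Lower bound = x̄ - t* · s/√n = 53.7 - 2.084 · 16.0/√91 = 50.20

We are 98% confident that μ ≥ 50.20.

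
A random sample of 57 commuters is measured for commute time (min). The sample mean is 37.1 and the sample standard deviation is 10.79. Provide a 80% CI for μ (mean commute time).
(35.25, 38.95)

t-interval (σ unknown):
df = n - 1 = 56
t* = 1.297 for 80% confidence

Margin of error = t* · s/√n = 1.297 · 10.79/√57 = 1.85

CI: (35.25, 38.95)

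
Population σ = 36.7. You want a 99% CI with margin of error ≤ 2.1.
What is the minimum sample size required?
n ≥ 2027

For margin E ≤ 2.1:
n ≥ (z* · σ / E)²
n ≥ (2.576 · 36.7 / 2.1)²
n ≥ 2026.68

Minimum n = 2027 (rounding up)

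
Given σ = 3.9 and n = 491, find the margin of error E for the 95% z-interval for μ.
Margin of error = 0.34

Margin of error = z* · σ/√n
= 1.960 · 3.9/√491
= 1.960 · 3.9/22.1585
= 0.34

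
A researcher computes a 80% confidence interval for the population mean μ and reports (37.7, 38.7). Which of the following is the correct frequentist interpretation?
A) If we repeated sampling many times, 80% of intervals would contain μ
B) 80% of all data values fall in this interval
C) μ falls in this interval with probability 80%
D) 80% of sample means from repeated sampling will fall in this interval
A

A) Correct — this is the frequentist long-run coverage interpretation.
B) Wrong — a CI is about the parameter μ, not individual data values.
C) Wrong — μ is fixed; the randomness lives in the interval, not in μ.
D) Wrong — coverage applies to intervals containing μ, not to future x̄ values.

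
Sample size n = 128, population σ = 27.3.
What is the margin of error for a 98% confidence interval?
Margin of error = 5.61

Margin of error = z* · σ/√n
= 2.326 · 27.3/√128
= 2.326 · 27.3/11.3137
= 5.61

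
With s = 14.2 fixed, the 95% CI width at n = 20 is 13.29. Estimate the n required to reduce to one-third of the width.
n ≈ 180

CI width ∝ 1/√n
To reduce width by factor 3, need √n to grow by 3 → need 3² = 9 times as many samples.

Current: n = 20, width = 13.29
New: n = 180, width ≈ 4.18

Width reduced by factor of 13.29/4.18 = 3.18.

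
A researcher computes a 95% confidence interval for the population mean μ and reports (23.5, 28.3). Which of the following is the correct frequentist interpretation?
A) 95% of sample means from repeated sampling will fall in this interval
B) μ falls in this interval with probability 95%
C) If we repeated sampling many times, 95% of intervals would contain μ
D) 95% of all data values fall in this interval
C

A) Wrong — coverage applies to intervals containing μ, not to future x̄ values.
B) Wrong — μ is fixed; the randomness lives in the interval, not in μ.
C) Correct — this is the frequentist long-run coverage interpretation.
D) Wrong — a CI is about the parameter μ, not individual data values.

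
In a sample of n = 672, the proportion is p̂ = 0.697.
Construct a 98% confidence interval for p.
(0.656, 0.738)

Proportion CI:
SE = √(p̂(1-p̂)/n) = √(0.697 · 0.303 / 672) = 0.01773

z* = 2.326
Margin = z* · SE = 2.326 · 0.01773 = 0.0412

CI: 0.697 ± 0.0412 = (0.656, 0.738)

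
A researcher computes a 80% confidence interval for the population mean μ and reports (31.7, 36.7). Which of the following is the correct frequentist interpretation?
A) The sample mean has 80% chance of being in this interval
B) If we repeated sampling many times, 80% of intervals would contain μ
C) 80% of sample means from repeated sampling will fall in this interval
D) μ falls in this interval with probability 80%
B

A) Wrong — x̄ is observed and sits in the interval by construction.
B) Correct — this is the frequentist long-run coverage interpretation.
C) Wrong — coverage applies to intervals containing μ, not to future x̄ values.
D) Wrong — μ is fixed; the randomness lives in the interval, not in μ.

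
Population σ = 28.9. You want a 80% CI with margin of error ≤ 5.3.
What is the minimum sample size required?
n ≥ 49

For margin E ≤ 5.3:
n ≥ (z* · σ / E)²
n ≥ (1.282 · 28.9 / 5.3)²
n ≥ 48.87

Minimum n = 49 (rounding up)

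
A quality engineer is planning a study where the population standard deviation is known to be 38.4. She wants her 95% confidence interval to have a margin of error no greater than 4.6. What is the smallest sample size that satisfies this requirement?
n ≥ 268

For margin E ≤ 4.6:
n ≥ (z* · σ / E)²
n ≥ (1.960 · 38.4 / 4.6)²
n ≥ 267.71

Minimum n = 268 (rounding up)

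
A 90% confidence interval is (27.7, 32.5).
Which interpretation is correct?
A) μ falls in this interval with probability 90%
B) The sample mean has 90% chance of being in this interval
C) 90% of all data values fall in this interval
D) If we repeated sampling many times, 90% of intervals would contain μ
D

A) Wrong — μ is fixed; the randomness lives in the interval, not in μ.
B) Wrong — x̄ is observed and sits in the interval by construction.
C) Wrong — a CI is about the parameter μ, not individual data values.
D) Correct — this is the frequentist long-run coverage interpretation.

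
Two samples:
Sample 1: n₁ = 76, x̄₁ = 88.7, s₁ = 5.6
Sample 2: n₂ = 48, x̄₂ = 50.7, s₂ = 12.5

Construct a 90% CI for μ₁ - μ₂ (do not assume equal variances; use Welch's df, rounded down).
(34.80, 41.20)

Difference: x̄₁ - x̄₂ = 38.00
SE = √(s₁²/n₁ + s₂²/n₂) = √(5.6²/76 + 12.5²/48) = 1.9152
df = 59.08 → 59 (Welch–Satterthwaite, rounded down)
t* = 1.671

CI: 38.00 ± 1.671 · 1.9152 = 38.00 ± 3.20 = (34.80, 41.20)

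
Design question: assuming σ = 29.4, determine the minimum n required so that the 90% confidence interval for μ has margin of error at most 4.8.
n ≥ 102

For margin E ≤ 4.8:
n ≥ (z* · σ / E)²
n ≥ (1.645 · 29.4 / 4.8)²
n ≥ 101.52

Minimum n = 102 (rounding up)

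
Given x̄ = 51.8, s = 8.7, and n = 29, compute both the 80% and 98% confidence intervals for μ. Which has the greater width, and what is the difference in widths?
98% CI is wider by 3.73

df = 28
80% CI: t* = 1.313, (49.68, 53.92), width = 2 · t* · s/√n = 4.24
98% CI: t* = 2.467, (47.81, 55.79), width = 2 · t* · s/√n = 7.97

The 98% CI is wider by 7.97 - 4.24 = 3.73.
Higher confidence requires a wider interval.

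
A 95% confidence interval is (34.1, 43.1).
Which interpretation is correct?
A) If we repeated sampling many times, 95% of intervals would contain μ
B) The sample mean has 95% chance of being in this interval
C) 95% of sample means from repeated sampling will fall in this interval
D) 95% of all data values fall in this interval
A

A) Correct — this is the frequentist long-run coverage interpretation.
B) Wrong — x̄ is observed and sits in the interval by construction.
C) Wrong — coverage applies to intervals containing μ, not to future x̄ values.
D) Wrong — a CI is about the parameter μ, not individual data values.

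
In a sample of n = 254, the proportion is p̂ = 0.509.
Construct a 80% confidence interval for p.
(0.469, 0.549)

Proportion CI:
SE = √(p̂(1-p̂)/n) = √(0.509 · 0.491 / 254) = 0.03137

z* = 1.282
Margin = z* · SE = 1.282 · 0.03137 = 0.0402

CI: 0.509 ± 0.0402 = (0.469, 0.549)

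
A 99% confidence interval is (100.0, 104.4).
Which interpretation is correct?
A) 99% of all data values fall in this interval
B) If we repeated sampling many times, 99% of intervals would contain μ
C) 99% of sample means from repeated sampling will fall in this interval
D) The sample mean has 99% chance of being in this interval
B

A) Wrong — a CI is about the parameter μ, not individual data values.
B) Correct — this is the frequentist long-run coverage interpretation.
C) Wrong — coverage applies to intervals containing μ, not to future x̄ values.
D) Wrong — x̄ is observed and sits in the interval by construction.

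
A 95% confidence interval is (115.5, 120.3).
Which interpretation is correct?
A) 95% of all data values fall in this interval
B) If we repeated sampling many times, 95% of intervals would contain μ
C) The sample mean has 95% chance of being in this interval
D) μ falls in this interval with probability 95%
B

A) Wrong — a CI is about the parameter μ, not individual data values.
B) Correct — this is the frequentist long-run coverage interpretation.
C) Wrong — x̄ is observed and sits in the interval by construction.
D) Wrong — μ is fixed; the randomness lives in the interval, not in μ.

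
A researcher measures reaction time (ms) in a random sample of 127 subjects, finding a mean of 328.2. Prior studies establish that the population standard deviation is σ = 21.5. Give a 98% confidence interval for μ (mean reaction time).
(323.76, 332.64)

z-interval (σ known):
z* = 2.326 for 98% confidence

Margin of error = z* · σ/√n = 2.326 · 21.5/√127 = 4.44

CI: (328.2 - 4.44, 328.2 + 4.44) = (323.76, 332.64)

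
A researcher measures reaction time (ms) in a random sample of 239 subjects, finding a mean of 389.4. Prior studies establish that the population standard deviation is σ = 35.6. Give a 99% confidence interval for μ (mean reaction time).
(383.47, 395.33)

z-interval (σ known):
z* = 2.576 for 99% confidence

Margin of error = z* · σ/√n = 2.576 · 35.6/√239 = 5.93

CI: (389.4 - 5.93, 389.4 + 5.93) = (383.47, 395.33)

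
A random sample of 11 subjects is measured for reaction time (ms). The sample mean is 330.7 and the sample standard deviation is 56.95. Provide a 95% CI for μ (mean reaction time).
(292.44, 368.96)

t-interval (σ unknown):
df = n - 1 = 10
t* = 2.228 for 95% confidence

Margin of error = t* · s/√n = 2.228 · 56.95/√11 = 38.26

CI: (292.44, 368.96)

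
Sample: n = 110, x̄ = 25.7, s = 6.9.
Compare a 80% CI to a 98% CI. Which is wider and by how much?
98% CI is wider by 1.41

df = 109
80% CI: t* = 1.289, (24.85, 26.55), width = 2 · t* · s/√n = 1.70
98% CI: t* = 2.361, (24.15, 27.25), width = 2 · t* · s/√n = 3.11

The 98% CI is wider by 3.11 - 1.70 = 1.41.
Higher confidence requires a wider interval.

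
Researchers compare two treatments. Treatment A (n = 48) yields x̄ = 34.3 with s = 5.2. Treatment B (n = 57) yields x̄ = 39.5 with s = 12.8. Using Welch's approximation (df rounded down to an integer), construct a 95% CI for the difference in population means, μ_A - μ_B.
(-8.89, -1.51)

Difference: x̄₁ - x̄₂ = -5.20
SE = √(s₁²/n₁ + s₂²/n₂) = √(5.2²/48 + 12.8²/57) = 1.8541
df = 76.60 → 76 (Welch–Satterthwaite, rounded down)
t* = 1.992

CI: -5.20 ± 1.992 · 1.8541 = -5.20 ± 3.69 = (-8.89, -1.51)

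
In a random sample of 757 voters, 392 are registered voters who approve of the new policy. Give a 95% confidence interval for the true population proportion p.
(0.482, 0.553)

Proportion CI:
p̂ = 392/757 = 0.51783
SE = √(p̂(1-p̂)/n) = √(0.51783 · 0.48217 / 757) = 0.01816

z* = 1.960
Margin = z* · SE = 1.960 · 0.01816 = 0.0356

CI: 0.51783 ± 0.0356 = (0.482, 0.553)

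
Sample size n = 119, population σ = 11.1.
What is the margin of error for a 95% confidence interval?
Margin of error = 1.99

Margin of error = z* · σ/√n
= 1.960 · 11.1/√119
= 1.960 · 11.1/10.9087
= 1.99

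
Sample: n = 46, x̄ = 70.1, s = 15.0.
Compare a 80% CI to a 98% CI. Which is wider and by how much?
98% CI is wider by 4.92

df = 45
80% CI: t* = 1.301, (67.22, 72.98), width = 2 · t* · s/√n = 5.75
98% CI: t* = 2.412, (64.77, 75.43), width = 2 · t* · s/√n = 10.67

The 98% CI is wider by 10.67 - 5.75 = 4.92.
Higher confidence requires a wider interval.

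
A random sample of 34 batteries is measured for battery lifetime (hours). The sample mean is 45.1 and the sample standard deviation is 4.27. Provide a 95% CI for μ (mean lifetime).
(43.61, 46.59)

t-interval (σ unknown):
df = n - 1 = 33
t* = 2.035 for 95% confidence

Margin of error = t* · s/√n = 2.035 · 4.27/√34 = 1.49

CI: (43.61, 46.59)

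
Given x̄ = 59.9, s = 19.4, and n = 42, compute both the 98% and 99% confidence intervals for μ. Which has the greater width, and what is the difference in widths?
99% CI is wider by 1.68

df = 41
98% CI: t* = 2.421, (52.65, 67.15), width = 2 · t* · s/√n = 14.49
99% CI: t* = 2.701, (51.81, 67.99), width = 2 · t* · s/√n = 16.17

The 99% CI is wider by 16.17 - 14.49 = 1.68.
Higher confidence requires a wider interval.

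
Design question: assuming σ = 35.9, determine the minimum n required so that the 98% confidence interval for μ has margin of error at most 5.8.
n ≥ 208

For margin E ≤ 5.8:
n ≥ (z* · σ / E)²
n ≥ (2.326 · 35.9 / 5.8)²
n ≥ 207.28

Minimum n = 208 (rounding up)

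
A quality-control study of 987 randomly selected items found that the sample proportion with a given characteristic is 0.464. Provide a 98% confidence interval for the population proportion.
(0.427, 0.501)

Proportion CI:
SE = √(p̂(1-p̂)/n) = √(0.464 · 0.536 / 987) = 0.01587

z* = 2.326
Margin = z* · SE = 2.326 · 0.01587 = 0.0369

CI: 0.464 ± 0.0369 = (0.427, 0.501)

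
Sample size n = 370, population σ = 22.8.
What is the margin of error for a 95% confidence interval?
Margin of error = 2.32

Margin of error = z* · σ/√n
= 1.960 · 22.8/√370
= 1.960 · 22.8/19.2354
= 2.32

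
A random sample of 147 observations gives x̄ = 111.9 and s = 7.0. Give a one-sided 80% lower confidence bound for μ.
μ ≥ 111.41

Lower bound (one-sided):
t* = 0.844 (one-sided for 80%)
Lower bound = x̄ - t* · s/√n = 111.9 - 0.844 · 7.0/√147 = 111.41

We are 80% confident that μ ≥ 111.41.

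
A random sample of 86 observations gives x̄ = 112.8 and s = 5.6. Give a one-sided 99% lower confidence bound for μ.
μ ≥ 111.37

Lower bound (one-sided):
t* = 2.371 (one-sided for 99%)
Lower bound = x̄ - t* · s/√n = 112.8 - 2.371 · 5.6/√86 = 111.37

We are 99% confident that μ ≥ 111.37.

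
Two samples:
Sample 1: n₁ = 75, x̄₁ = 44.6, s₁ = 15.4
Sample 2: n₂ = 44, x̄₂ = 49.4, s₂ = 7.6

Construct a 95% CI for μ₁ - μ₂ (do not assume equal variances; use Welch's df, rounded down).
(-8.99, -0.61)

Difference: x̄₁ - x̄₂ = -4.80
SE = √(s₁²/n₁ + s₂²/n₂) = √(15.4²/75 + 7.6²/44) = 2.1154
df = 114.30 → 114 (Welch–Satterthwaite, rounded down)
t* = 1.981

CI: -4.80 ± 1.981 · 2.1154 = -4.80 ± 4.19 = (-8.99, -0.61)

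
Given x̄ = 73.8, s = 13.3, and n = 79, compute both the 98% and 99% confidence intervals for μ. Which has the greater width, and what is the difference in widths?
99% CI is wider by 0.79

df = 78
98% CI: t* = 2.375, (70.25, 77.35), width = 2 · t* · s/√n = 7.11
99% CI: t* = 2.640, (69.85, 77.75), width = 2 · t* · s/√n = 7.90

The 99% CI is wider by 7.90 - 7.11 = 0.79.
Higher confidence requires a wider interval.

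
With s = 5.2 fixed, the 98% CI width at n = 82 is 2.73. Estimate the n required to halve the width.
n ≈ 328

CI width ∝ 1/√n
To reduce width by factor 2, need √n to grow by 2 → need 2² = 4 times as many samples.

Current: n = 82, width = 2.73
New: n = 328, width ≈ 1.34

Width reduced by factor of 2.73/1.34 = 2.04.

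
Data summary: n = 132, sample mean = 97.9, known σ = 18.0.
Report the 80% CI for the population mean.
(95.89, 99.91)

z-interval (σ known):
z* = 1.282 for 80% confidence

Margin of error = z* · σ/√n = 1.282 · 18.0/√132 = 2.01

CI: (97.9 - 2.01, 97.9 + 2.01) = (95.89, 99.91)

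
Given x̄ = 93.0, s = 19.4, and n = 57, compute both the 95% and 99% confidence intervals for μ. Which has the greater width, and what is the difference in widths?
99% CI is wider by 3.42

df = 56
95% CI: t* = 2.003, (87.85, 98.15), width = 2 · t* · s/√n = 10.29
99% CI: t* = 2.667, (86.15, 99.85), width = 2 · t* · s/√n = 13.71

The 99% CI is wider by 13.71 - 10.29 = 3.42.
Higher confidence requires a wider interval.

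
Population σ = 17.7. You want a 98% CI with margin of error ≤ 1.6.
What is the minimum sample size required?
n ≥ 663

For margin E ≤ 1.6:
n ≥ (z* · σ / E)²
n ≥ (2.326 · 17.7 / 1.6)²
n ≥ 662.10

Minimum n = 663 (rounding up)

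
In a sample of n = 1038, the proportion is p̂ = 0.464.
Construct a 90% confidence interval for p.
(0.439, 0.489)

Proportion CI:
SE = √(p̂(1-p̂)/n) = √(0.464 · 0.536 / 1038) = 0.01548

z* = 1.645
Margin = z* · SE = 1.645 · 0.01548 = 0.0255

CI: 0.464 ± 0.0255 = (0.439, 0.489)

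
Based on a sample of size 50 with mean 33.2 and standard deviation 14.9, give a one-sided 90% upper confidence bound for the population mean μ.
μ ≤ 35.94

Upper bound (one-sided):
t* = 1.299 (one-sided for 90%)
Upper bound = x̄ + t* · s/√n = 33.2 + 1.299 · 14.9/√50 = 35.94

We are 90% confident that μ ≤ 35.94.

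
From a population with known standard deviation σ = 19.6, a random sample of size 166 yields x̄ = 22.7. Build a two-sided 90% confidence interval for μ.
(20.20, 25.20)

z-interval (σ known):
z* = 1.645 for 90% confidence

Margin of error = z* · σ/√n = 1.645 · 19.6/√166 = 2.50

CI: (22.7 - 2.50, 22.7 + 2.50) = (20.20, 25.20)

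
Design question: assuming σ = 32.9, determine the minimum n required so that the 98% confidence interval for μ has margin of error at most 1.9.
n ≥ 1623

For margin E ≤ 1.9:
n ≥ (z* · σ / E)²
n ≥ (2.326 · 32.9 / 1.9)²
n ≥ 1622.20

Minimum n = 1623 (rounding up)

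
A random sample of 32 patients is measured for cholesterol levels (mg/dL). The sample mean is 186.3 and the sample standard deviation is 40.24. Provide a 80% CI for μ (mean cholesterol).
(176.99, 195.61)

t-interval (σ unknown):
df = n - 1 = 31
t* = 1.309 for 80% confidence

Margin of error = t* · s/√n = 1.309 · 40.24/√32 = 9.31

CI: (176.99, 195.61)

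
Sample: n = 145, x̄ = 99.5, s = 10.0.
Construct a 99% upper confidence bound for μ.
μ ≤ 101.45

Upper bound (one-sided):
t* = 2.353 (one-sided for 99%)
Upper bound = x̄ + t* · s/√n = 99.5 + 2.353 · 10.0/√145 = 101.45

We are 99% confident that μ ≤ 101.45.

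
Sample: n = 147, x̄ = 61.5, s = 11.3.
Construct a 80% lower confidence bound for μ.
μ ≥ 60.71

Lower bound (one-sided):
t* = 0.844 (one-sided for 80%)
Lower bound = x̄ - t* · s/√n = 61.5 - 0.844 · 11.3/√147 = 60.71

We are 80% confident that μ ≥ 60.71.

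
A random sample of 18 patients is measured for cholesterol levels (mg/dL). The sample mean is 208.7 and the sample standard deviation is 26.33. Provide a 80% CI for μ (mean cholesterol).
(200.43, 216.97)

t-interval (σ unknown):
df = n - 1 = 17
t* = 1.333 for 80% confidence

Margin of error = t* · s/√n = 1.333 · 26.33/√18 = 8.27

CI: (200.43, 216.97)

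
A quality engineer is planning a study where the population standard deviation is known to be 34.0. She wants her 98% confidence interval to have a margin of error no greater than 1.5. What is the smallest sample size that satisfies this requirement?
n ≥ 2780

For margin E ≤ 1.5:
n ≥ (z* · σ / E)²
n ≥ (2.326 · 34.0 / 1.5)²
n ≥ 2779.68

Minimum n = 2780 (rounding up)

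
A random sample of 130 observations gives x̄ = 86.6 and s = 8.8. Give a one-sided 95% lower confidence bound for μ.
μ ≥ 85.32

Lower bound (one-sided):
t* = 1.657 (one-sided for 95%)
Lower bound = x̄ - t* · s/√n = 86.6 - 1.657 · 8.8/√130 = 85.32

We are 95% confident that μ ≥ 85.32.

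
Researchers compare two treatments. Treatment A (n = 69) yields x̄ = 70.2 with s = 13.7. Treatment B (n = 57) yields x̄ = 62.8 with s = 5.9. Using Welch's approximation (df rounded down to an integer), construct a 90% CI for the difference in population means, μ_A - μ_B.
(4.37, 10.43)

Difference: x̄₁ - x̄₂ = 7.40
SE = √(s₁²/n₁ + s₂²/n₂) = √(13.7²/69 + 5.9²/57) = 1.8251
df = 96.08 → 96 (Welch–Satterthwaite, rounded down)
t* = 1.661

CI: 7.40 ± 1.661 · 1.8251 = 7.40 ± 3.03 = (4.37, 10.43)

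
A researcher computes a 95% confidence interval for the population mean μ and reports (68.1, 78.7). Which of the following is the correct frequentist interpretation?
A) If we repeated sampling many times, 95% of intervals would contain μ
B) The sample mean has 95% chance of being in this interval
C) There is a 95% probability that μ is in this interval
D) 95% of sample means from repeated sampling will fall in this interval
A

A) Correct — this is the frequentist long-run coverage interpretation.
B) Wrong — x̄ is observed and sits in the interval by construction.
C) Wrong — μ is fixed; the randomness lives in the interval, not in μ.
D) Wrong — coverage applies to intervals containing μ, not to future x̄ values.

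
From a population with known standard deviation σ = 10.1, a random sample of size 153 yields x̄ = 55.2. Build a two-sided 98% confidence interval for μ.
(53.30, 57.10)

z-interval (σ known):
z* = 2.326 for 98% confidence

Margin of error = z* · σ/√n = 2.326 · 10.1/√153 = 1.90

CI: (55.2 - 1.90, 55.2 + 1.90) = (53.30, 57.10)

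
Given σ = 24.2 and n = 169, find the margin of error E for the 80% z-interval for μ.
Margin of error = 2.39

Margin of error = z* · σ/√n
= 1.282 · 24.2/√169
= 1.282 · 24.2/13.0000
= 2.39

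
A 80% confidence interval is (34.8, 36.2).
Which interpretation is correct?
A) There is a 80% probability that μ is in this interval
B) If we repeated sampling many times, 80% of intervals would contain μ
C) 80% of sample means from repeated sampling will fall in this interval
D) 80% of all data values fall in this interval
B

A) Wrong — μ is fixed; the randomness lives in the interval, not in μ.
B) Correct — this is the frequentist long-run coverage interpretation.
C) Wrong — coverage applies to intervals containing μ, not to future x̄ values.
D) Wrong — a CI is about the parameter μ, not individual data values.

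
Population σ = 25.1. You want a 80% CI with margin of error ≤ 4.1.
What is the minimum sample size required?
n ≥ 62

For margin E ≤ 4.1:
n ≥ (z* · σ / E)²
n ≥ (1.282 · 25.1 / 4.1)²
n ≥ 61.60

Minimum n = 62 (rounding up)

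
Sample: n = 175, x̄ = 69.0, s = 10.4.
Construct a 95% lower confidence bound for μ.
μ ≥ 67.70

Lower bound (one-sided):
t* = 1.654 (one-sided for 95%)
Lower bound = x̄ - t* · s/√n = 69.0 - 1.654 · 10.4/√175 = 67.70

We are 95% confident that μ ≥ 67.70.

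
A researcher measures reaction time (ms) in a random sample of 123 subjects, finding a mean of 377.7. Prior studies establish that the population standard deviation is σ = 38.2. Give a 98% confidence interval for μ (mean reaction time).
(369.69, 385.71)

z-interval (σ known):
z* = 2.326 for 98% confidence

Margin of error = z* · σ/√n = 2.326 · 38.2/√123 = 8.01

CI: (377.7 - 8.01, 377.7 + 8.01) = (369.69, 385.71)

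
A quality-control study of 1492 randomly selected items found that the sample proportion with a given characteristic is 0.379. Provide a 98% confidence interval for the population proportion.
(0.350, 0.408)

Proportion CI:
SE = √(p̂(1-p̂)/n) = √(0.379 · 0.621 / 1492) = 0.01256

z* = 2.326
Margin = z* · SE = 2.326 · 0.01256 = 0.0292

CI: 0.379 ± 0.0292 = (0.350, 0.408)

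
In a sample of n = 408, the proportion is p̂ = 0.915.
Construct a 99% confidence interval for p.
(0.879, 0.951)

Proportion CI:
SE = √(p̂(1-p̂)/n) = √(0.915 · 0.085 / 408) = 0.01381

z* = 2.576
Margin = z* · SE = 2.576 · 0.01381 = 0.0356

CI: 0.915 ± 0.0356 = (0.879, 0.951)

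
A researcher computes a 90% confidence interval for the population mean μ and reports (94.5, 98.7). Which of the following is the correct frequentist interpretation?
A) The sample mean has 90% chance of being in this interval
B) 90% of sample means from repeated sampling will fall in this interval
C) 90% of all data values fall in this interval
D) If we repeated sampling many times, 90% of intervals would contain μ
D

A) Wrong — x̄ is observed and sits in the interval by construction.
B) Wrong — coverage applies to intervals containing μ, not to future x̄ values.
C) Wrong — a CI is about the parameter μ, not individual data values.
D) Correct — this is the frequentist long-run coverage interpretation.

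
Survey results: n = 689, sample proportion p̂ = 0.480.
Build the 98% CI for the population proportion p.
(0.436, 0.524)

Proportion CI:
SE = √(p̂(1-p̂)/n) = √(0.480 · 0.520 / 689) = 0.01903

z* = 2.326
Margin = z* · SE = 2.326 · 0.01903 = 0.0443

CI: 0.480 ± 0.0443 = (0.436, 0.524)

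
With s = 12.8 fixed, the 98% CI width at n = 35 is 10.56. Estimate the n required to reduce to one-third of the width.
n ≈ 315

CI width ∝ 1/√n
To reduce width by factor 3, need √n to grow by 3 → need 3² = 9 times as many samples.

Current: n = 35, width = 10.56
New: n = 315, width ≈ 3.37

Width reduced by factor of 10.56/3.37 = 3.13.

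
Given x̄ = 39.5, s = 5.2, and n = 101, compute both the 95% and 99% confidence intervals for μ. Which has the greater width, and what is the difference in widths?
99% CI is wider by 0.67

df = 100
95% CI: t* = 1.984, (38.47, 40.53), width = 2 · t* · s/√n = 2.05
99% CI: t* = 2.626, (38.14, 40.86), width = 2 · t* · s/√n = 2.72

The 99% CI is wider by 2.72 - 2.05 = 0.67.
Higher confidence requires a wider interval.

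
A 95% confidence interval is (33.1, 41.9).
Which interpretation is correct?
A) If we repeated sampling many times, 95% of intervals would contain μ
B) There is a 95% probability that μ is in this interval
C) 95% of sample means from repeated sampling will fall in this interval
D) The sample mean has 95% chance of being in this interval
A

A) Correct — this is the frequentist long-run coverage interpretation.
B) Wrong — μ is fixed; the randomness lives in the interval, not in μ.
C) Wrong — coverage applies to intervals containing μ, not to future x̄ values.
D) Wrong — x̄ is observed and sits in the interval by construction.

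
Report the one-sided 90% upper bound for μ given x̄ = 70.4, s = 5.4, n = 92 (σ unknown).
μ ≤ 71.13

Upper bound (one-sided):
t* = 1.291 (one-sided for 90%)
Upper bound = x̄ + t* · s/√n = 70.4 + 1.291 · 5.4/√92 = 71.13

We are 90% confident that μ ≤ 71.13.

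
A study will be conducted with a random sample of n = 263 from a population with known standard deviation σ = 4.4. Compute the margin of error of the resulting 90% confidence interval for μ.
Margin of error = 0.45

Margin of error = z* · σ/√n
= 1.645 · 4.4/√263
= 1.645 · 4.4/16.2173
= 0.45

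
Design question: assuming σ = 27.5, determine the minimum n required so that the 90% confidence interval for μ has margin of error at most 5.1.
n ≥ 79

For margin E ≤ 5.1:
n ≥ (z* · σ / E)²
n ≥ (1.645 · 27.5 / 5.1)²
n ≥ 78.68

Minimum n = 79 (rounding up)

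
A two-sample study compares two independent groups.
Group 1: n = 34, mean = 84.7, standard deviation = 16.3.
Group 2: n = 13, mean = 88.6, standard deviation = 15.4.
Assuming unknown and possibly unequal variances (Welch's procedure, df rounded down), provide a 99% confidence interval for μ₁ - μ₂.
(-18.29, 10.49)

Difference: x̄₁ - x̄₂ = -3.90
SE = √(s₁²/n₁ + s₂²/n₂) = √(16.3²/34 + 15.4²/13) = 5.1047
df = 22.95 → 22 (Welch–Satterthwaite, rounded down)
t* = 2.819

CI: -3.90 ± 2.819 · 5.1047 = -3.90 ± 14.39 = (-18.29, 10.49)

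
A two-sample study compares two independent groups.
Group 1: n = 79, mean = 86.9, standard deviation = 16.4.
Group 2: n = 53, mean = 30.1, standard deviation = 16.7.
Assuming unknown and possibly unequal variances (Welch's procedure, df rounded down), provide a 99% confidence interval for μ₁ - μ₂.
(49.08, 64.52)

Difference: x̄₁ - x̄₂ = 56.80
SE = √(s₁²/n₁ + s₂²/n₂) = √(16.4²/79 + 16.7²/53) = 2.9439
df = 110.28 → 110 (Welch–Satterthwaite, rounded down)
t* = 2.621

CI: 56.80 ± 2.621 · 2.9439 = 56.80 ± 7.72 = (49.08, 64.52)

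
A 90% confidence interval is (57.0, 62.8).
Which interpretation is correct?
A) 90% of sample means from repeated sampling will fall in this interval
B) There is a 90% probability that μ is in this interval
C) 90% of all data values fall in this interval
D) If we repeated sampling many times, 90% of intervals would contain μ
D

A) Wrong — coverage applies to intervals containing μ, not to future x̄ values.
B) Wrong — μ is fixed; the randomness lives in the interval, not in μ.
C) Wrong — a CI is about the parameter μ, not individual data values.
D) Correct — this is the frequentist long-run coverage interpretation.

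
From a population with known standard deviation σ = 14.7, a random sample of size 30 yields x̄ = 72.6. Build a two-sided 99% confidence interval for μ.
(65.69, 79.51)

z-interval (σ known):
z* = 2.576 for 99% confidence

Margin of error = z* · σ/√n = 2.576 · 14.7/√30 = 6.91

CI: (72.6 - 6.91, 72.6 + 6.91) = (65.69, 79.51)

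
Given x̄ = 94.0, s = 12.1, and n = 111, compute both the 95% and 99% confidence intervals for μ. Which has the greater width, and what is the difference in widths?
99% CI is wider by 1.47

df = 110
95% CI: t* = 1.982, (91.72, 96.28), width = 2 · t* · s/√n = 4.55
99% CI: t* = 2.621, (90.99, 97.01), width = 2 · t* · s/√n = 6.02

The 99% CI is wider by 6.02 - 4.55 = 1.47.
Higher confidence requires a wider interval.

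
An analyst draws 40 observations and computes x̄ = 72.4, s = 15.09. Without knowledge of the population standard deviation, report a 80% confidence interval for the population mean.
(69.29, 75.51)

t-interval (σ unknown):
df = n - 1 = 39
t* = 1.304 for 80% confidence

Margin of error = t* · s/√n = 1.304 · 15.09/√40 = 3.11

CI: (69.29, 75.51)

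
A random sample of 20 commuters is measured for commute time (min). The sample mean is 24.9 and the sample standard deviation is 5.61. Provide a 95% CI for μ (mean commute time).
(22.27, 27.53)

t-interval (σ unknown):
df = n - 1 = 19
t* = 2.093 for 95% confidence

Margin of error = t* · s/√n = 2.093 · 5.61/√20 = 2.63

CI: (22.27, 27.53)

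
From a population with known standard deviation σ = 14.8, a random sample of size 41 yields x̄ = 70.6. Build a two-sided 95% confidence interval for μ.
(66.07, 75.13)

z-interval (σ known):
z* = 1.960 for 95% confidence

Margin of error = z* · σ/√n = 1.960 · 14.8/√41 = 4.53

CI: (70.6 - 4.53, 70.6 + 4.53) = (66.07, 75.13)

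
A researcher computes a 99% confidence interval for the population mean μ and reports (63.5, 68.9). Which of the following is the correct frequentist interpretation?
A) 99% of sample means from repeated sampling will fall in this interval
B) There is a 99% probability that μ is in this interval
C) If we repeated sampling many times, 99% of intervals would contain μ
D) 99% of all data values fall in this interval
C

A) Wrong — coverage applies to intervals containing μ, not to future x̄ values.
B) Wrong — μ is fixed; the randomness lives in the interval, not in μ.
C) Correct — this is the frequentist long-run coverage interpretation.
D) Wrong — a CI is about the parameter μ, not individual data values.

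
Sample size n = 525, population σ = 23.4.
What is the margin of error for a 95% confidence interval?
Margin of error = 2.00

Margin of error = z* · σ/√n
= 1.960 · 23.4/√525
= 1.960 · 23.4/22.9129
= 2.00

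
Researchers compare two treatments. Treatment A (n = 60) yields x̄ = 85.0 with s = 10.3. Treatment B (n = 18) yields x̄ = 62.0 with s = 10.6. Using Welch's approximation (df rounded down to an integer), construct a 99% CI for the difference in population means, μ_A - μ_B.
(15.16, 30.84)

Difference: x̄₁ - x̄₂ = 23.00
SE = √(s₁²/n₁ + s₂²/n₂) = √(10.3²/60 + 10.6²/18) = 2.8303
df = 27.36 → 27 (Welch–Satterthwaite, rounded down)
t* = 2.771

CI: 23.00 ± 2.771 · 2.8303 = 23.00 ± 7.84 = (15.16, 30.84)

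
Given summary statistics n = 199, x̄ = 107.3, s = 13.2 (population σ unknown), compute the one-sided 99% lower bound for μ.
μ ≥ 105.11

Lower bound (one-sided):
t* = 2.345 (one-sided for 99%)
Lower bound = x̄ - t* · s/√n = 107.3 - 2.345 · 13.2/√199 = 105.11

We are 99% confident that μ ≥ 105.11.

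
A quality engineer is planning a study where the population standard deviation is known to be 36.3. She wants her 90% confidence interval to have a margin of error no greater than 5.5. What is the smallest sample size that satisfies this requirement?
n ≥ 118

For margin E ≤ 5.5:
n ≥ (z* · σ / E)²
n ≥ (1.645 · 36.3 / 5.5)²
n ≥ 117.87

Minimum n = 118 (rounding up)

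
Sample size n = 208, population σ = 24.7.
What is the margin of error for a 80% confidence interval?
Margin of error = 2.20

Margin of error = z* · σ/√n
= 1.282 · 24.7/√208
= 1.282 · 24.7/14.4222
= 2.20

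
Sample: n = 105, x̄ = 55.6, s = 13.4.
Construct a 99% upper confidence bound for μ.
μ ≤ 58.69

Upper bound (one-sided):
t* = 2.363 (one-sided for 99%)
Upper bound = x̄ + t* · s/√n = 55.6 + 2.363 · 13.4/√105 = 58.69

We are 99% confident that μ ≤ 58.69.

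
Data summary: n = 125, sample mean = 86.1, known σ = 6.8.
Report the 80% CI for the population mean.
(85.32, 86.88)

z-interval (σ known):
z* = 1.282 for 80% confidence

Margin of error = z* · σ/√n = 1.282 · 6.8/√125 = 0.78

CI: (86.1 - 0.78, 86.1 + 0.78) = (85.32, 86.88)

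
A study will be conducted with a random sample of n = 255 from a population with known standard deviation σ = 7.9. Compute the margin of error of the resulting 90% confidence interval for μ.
Margin of error = 0.81

Margin of error = z* · σ/√n
= 1.645 · 7.9/√255
= 1.645 · 7.9/15.9687
= 0.81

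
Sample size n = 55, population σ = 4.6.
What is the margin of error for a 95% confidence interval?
Margin of error = 1.22

Margin of error = z* · σ/√n
= 1.960 · 4.6/√55
= 1.960 · 4.6/7.4162
= 1.22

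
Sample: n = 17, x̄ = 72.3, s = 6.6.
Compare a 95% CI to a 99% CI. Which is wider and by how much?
99% CI is wider by 2.56

df = 16
95% CI: t* = 2.120, (68.91, 75.69), width = 2 · t* · s/√n = 6.79
99% CI: t* = 2.921, (67.62, 76.98), width = 2 · t* · s/√n = 9.35

The 99% CI is wider by 9.35 - 6.79 = 2.56.
Higher confidence requires a wider interval.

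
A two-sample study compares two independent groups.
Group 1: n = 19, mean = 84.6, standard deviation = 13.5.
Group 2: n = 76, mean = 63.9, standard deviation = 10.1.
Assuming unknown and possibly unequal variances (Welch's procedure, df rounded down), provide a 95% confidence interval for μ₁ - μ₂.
(13.86, 27.54)

Difference: x̄₁ - x̄₂ = 20.70
SE = √(s₁²/n₁ + s₂²/n₂) = √(13.5²/19 + 10.1²/76) = 3.3067
df = 23.28 → 23 (Welch–Satterthwaite, rounded down)
t* = 2.069

CI: 20.70 ± 2.069 · 3.3067 = 20.70 ± 6.84 = (13.86, 27.54)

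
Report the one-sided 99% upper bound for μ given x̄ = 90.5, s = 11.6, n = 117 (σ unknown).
μ ≤ 93.03

Upper bound (one-sided):
t* = 2.359 (one-sided for 99%)
Upper bound = x̄ + t* · s/√n = 90.5 + 2.359 · 11.6/√117 = 93.03

We are 99% confident that μ ≤ 93.03.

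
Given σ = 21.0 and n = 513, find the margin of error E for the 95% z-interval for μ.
Margin of error = 1.82

Margin of error = z* · σ/√n
= 1.960 · 21.0/√513
= 1.960 · 21.0/22.6495
= 1.82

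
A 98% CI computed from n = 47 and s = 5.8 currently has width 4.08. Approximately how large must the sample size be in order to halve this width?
n ≈ 188

CI width ∝ 1/√n
To reduce width by factor 2, need √n to grow by 2 → need 2² = 4 times as many samples.

Current: n = 47, width = 4.08
New: n = 188, width ≈ 1.98

Width reduced by factor of 4.08/1.98 = 2.06.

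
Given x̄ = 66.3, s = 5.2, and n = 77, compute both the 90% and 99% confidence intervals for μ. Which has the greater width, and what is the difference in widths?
99% CI is wider by 1.16

df = 76
90% CI: t* = 1.665, (65.31, 67.29), width = 2 · t* · s/√n = 1.97
99% CI: t* = 2.642, (64.73, 67.87), width = 2 · t* · s/√n = 3.13

The 99% CI is wider by 3.13 - 1.97 = 1.16.
Higher confidence requires a wider interval.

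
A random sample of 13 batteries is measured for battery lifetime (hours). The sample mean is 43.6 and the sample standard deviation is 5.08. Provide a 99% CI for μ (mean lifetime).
(39.30, 47.90)

t-interval (σ unknown):
df = n - 1 = 12
t* = 3.055 for 99% confidence

Margin of error = t* · s/√n = 3.055 · 5.08/√13 = 4.30

CI: (39.30, 47.90)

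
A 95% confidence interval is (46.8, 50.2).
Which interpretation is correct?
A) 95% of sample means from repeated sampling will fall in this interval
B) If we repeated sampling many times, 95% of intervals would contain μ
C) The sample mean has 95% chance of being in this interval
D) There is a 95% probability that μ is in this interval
B

A) Wrong — coverage applies to intervals containing μ, not to future x̄ values.
B) Correct — this is the frequentist long-run coverage interpretation.
C) Wrong — x̄ is observed and sits in the interval by construction.
D) Wrong — μ is fixed; the randomness lives in the interval, not in μ.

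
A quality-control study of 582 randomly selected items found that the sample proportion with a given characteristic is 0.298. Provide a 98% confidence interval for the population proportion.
(0.254, 0.342)

Proportion CI:
SE = √(p̂(1-p̂)/n) = √(0.298 · 0.702 / 582) = 0.01896

z* = 2.326
Margin = z* · SE = 2.326 · 0.01896 = 0.0441

CI: 0.298 ± 0.0441 = (0.254, 0.342)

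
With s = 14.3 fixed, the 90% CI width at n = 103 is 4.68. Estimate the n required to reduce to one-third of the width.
n ≈ 927

CI width ∝ 1/√n
To reduce width by factor 3, need √n to grow by 3 → need 3² = 9 times as many samples.

Current: n = 103, width = 4.68
New: n = 927, width ≈ 1.55

Width reduced by factor of 4.68/1.55 = 3.02.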